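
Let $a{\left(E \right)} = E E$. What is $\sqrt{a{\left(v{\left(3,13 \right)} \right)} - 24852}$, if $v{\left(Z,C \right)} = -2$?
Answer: $4 i \sqrt{1553} \approx 157.63 i$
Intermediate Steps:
$a{\left(E \right)} = E^{2}$
$\sqrt{a{\left(v{\left(3,13 \right)} \right)} - 24852} = \sqrt{\left(-2\right)^{2} - 24852} = \sqrt{4 - 24852} = \sqrt{-24848} = 4 i \sqrt{1553}$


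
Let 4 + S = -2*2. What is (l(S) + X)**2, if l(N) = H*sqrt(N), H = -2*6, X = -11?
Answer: -1031 + 528*I*sqrt(2) ≈ -1031.0 + 746.71*I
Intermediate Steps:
S = -8 (S = -4 - 2*2 = -4 - 4 = -8)
H = -12
l(N) = -12*sqrt(N)
(l(S) + X)**2 = (-24*I*sqrt(2) - 11)**2 = (-11 - 24*I*sqrt(2))**2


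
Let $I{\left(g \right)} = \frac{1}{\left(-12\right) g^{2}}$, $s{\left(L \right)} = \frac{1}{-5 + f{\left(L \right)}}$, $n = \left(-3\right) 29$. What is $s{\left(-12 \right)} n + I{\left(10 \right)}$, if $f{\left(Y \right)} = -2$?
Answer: $\frac{104393}{8400} \approx 12.428$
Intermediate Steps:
$n = -87$
$s{\left(L \right)} = - \frac{1}{7}$ ($s{\left(L \right)} = \frac{1}{-5 - 2} = \frac{1}{-7} = - \frac{1}{7}$)
$I{\left(g \right)} = - \frac{1}{12 g^{2}}$
$s{\left(-12 \right)} n + I{\left(10 \right)} = \left(- \frac{1}{7}\right) \left(-87\right) - \frac{1}{12 \cdot 100} = \frac{87}{7} - \frac{1}{1200} = \frac{104393}{8400}$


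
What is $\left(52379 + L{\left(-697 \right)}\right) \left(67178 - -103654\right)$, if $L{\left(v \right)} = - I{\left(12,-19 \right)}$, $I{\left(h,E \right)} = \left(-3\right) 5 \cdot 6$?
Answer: $8963384208$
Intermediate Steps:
$I{\left(h,E \right)} = -90$ ($I{\left(h,E \right)} = \left(-15\right) 6 = -90$)
$L{\left(v \right)} = 90$ ($L{\left(v \right)} = \left(-1\right) \left(-90\right) = 90$)
$\left(52379 + L{\left(-697 \right)}\right) \left(67178 - -103654\right) = \left(52379 + 90\right) \left(67178 - -103654\right) = 52469 \left(67178 + 103654\right) = 52469 \cdot 170832 = 8963384208$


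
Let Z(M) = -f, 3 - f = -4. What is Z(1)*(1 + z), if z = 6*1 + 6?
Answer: -91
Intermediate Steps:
f = 7 (f = 3 - 1*(-4) = 3 + 4 = 7)
Z(M) = -7 (Z(M) = -1*7 = -7)
z = 12 (z = 6 + 6 = 12)
Z(1)*(1 + z) = -7*(1 + 12) = -7*13 = -91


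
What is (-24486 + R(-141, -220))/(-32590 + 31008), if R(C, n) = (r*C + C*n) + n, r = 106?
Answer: 4316/791 ≈ 5.4564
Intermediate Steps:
R(C, n) = n + 106*C + C*n (R(C, n) = (106*C + C*n) + n = n + 106*C + C*n)
(-24486 + R(-141, -220))/(-32590 + 31008) = (-24486 + (-220 + 106*(-141) - 141*(-220)))/(-32590 + 31008) = (-24486 + (-220 - 14946 + 31020))/(-1582) = (-24486 + 15854)*(-1/1582) = -8632*(-1/1582) = 4316/791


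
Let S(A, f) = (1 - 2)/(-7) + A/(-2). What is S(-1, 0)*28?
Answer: 18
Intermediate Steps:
S(A, f) = ⅐ - A/2 (S(A, f) = -1*(-⅐) + A*(-½) = ⅐ - A/2)
S(-1, 0)*28 = (⅐ - ½*(-1))*28 = (⅐ + ½)*28 = (9/14)*28 = 18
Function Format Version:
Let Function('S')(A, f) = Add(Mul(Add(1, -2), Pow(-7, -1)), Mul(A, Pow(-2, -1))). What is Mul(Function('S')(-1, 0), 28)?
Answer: 18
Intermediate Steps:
Function('S')(A, f) = Add(Rational(1, 7), Mul(Rational(-1, 2), A)) (Function('S')(A, f) = Add(Mul(-1, Rational(-1, 7)), Mul(A, Rational(-1, 2))) = Add(Rational(1, 7), Mul(Rational(-1, 2), A)))
Mul(Function('S')(-1, 0), 28) = Mul(Add(Rational(1, 7), Mul(Rational(-1, 2), -1)), 28) = Mul(Add(Rational(1, 7), Rational(1, 2)), 28) = Mul(Rational(9, 14), 28) = 18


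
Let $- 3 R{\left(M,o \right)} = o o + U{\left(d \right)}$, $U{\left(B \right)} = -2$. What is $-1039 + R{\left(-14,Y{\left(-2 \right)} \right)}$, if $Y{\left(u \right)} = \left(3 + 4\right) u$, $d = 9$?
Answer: $- \frac{3311}{3} \approx -1103.7$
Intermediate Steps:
$Y{\left(u \right)} = 7 u$
$R{\left(M,o \right)} = \frac{2}{3} - \frac{o^{2}}{3}$ ($R{\left(M,o \right)} = - \frac{o o - 2}{3} = - \frac{o^{2} - 2}{3} = - \frac{-2 + o^{2}}{3} = \frac{2}{3} - \frac{o^{2}}{3}$)
$-1039 + R{\left(-14,Y{\left(-2 \right)} \right)} = -1039 + \left(\frac{2}{3} - \frac{\left(7 \left(-2\right)\right)^{2}}{3}\right) = -1039 + \left(\frac{2}{3} - \frac{\left(-14\right)^{2}}{3}\right) = -1039 + \left(\frac{2}{3} - \frac{196}{3}\right) = -1039 - \frac{194}{3} = - \frac{3311}{3}$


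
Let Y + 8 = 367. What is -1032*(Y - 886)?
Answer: 543864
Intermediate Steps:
Y = 359 (Y = -8 + 367 = 359)
-1032*(Y - 886) = -1032*(359 - 886) = -1032*(-527) = 543864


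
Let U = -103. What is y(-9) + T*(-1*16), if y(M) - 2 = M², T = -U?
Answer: -1565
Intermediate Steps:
T = 103 (T = -1*(-103) = 103)
y(M) = 2 + M²
y(-9) + T*(-1*16) = (2 + (-9)²) + 103*(-1*16) = (2 + 81) + 103*(-16) = 83 - 1648 = -1565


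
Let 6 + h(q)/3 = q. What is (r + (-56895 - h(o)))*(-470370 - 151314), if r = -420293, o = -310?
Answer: 296070788160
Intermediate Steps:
h(q) = -18 + 3*q
(r + (-56895 - h(o)))*(-470370 - 151314) = (-420293 + (-56895 - (-18 + 3*(-310))))*(-470370 - 151314) = (-420293 + (-56895 - (-18 - 930)))*(-621684) = (-420293 + (-56895 - 1*(-948)))*(-621684) = (-420293 + (-56895 + 948))*(-621684) = (-420293 - 55947)*(-621684) = -476240*(-621684) = 296070788160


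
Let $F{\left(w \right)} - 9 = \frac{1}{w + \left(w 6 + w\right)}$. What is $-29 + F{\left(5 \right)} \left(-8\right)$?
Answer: $- \frac{506}{5} \approx -101.2$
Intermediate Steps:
$F{\left(w \right)} = 9 + \frac{1}{8 w}$ ($F{\left(w \right)} = 9 + \frac{1}{w + \left(w 6 + w\right)} = 9 + \frac{1}{w + \left(6 w + w\right)} = 9 + \frac{1}{w + 7 w} = 9 + \frac{1}{8 w}$)
$-29 + F{\left(5 \right)} \left(-8\right) = -29 + \left(9 + \frac{1}{8 \cdot 5}\right) \left(-8\right) = -29 + \left(9 + \frac{1}{8} \cdot \frac{1}{5}\right) \left(-8\right) = -29 + \left(9 + \frac{1}{40}\right) \left(-8\right) = -29 + \frac{361}{40} \left(-8\right) = -29 - \frac{361}{5} = - \frac{506}{5}$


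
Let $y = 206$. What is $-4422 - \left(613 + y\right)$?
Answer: $-5241$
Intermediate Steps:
$-4422 - \left(613 + y\right) = -4422 - 819 = -5241$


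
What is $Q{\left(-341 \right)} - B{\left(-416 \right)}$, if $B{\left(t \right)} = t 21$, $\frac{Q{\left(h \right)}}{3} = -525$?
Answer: $7161$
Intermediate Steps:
$Q{\left(h \right)} = -1575$ ($Q{\left(h \right)} = 3 \left(-525\right) = -1575$)
$B{\left(t \right)} = 21 t$
$Q{\left(-341 \right)} - B{\left(-416 \right)} = -1575 - 21 \left(-416\right) = -1575 - -8736 = -1575 + 8736 = 7161$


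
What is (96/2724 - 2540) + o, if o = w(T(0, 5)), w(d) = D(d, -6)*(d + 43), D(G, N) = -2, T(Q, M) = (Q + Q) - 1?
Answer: -595640/227 ≈ -2624.0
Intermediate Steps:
T(Q, M) = -1 + 2*Q (T(Q, M) = 2*Q - 1 = -1 + 2*Q)
w(d) = -86 - 2*d (w(d) = -2*(d + 43) = -2*(43 + d) = -86 - 2*d)
o = -84 (o = -86 - 2*(-1 + 2*0) = -86 - 2*(-1 + 0) = -86 - 2*(-1) = -86 + 2 = -84)
(96/2724 - 2540) + o = (96/2724 - 2540) - 84 = (96*(1/2724) - 2540) - 84 = (8/227 - 2540) - 84 = -576572/227 - 84 = -595640/227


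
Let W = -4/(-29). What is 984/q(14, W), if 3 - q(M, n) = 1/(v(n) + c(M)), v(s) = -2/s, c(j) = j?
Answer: 984/5 ≈ 196.80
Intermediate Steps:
W = 4/29 (W = -4*(-1/29) = 4/29 ≈ 0.13793)
q(M, n) = 3 - 1/(M - 2/n) (q(M, n) = 3 - 1/(-2/n + M) = 3 - 1/(M - 2/n))
984/q(14, W) = 984/(((-6 + 4*(-1 + 3*14)/29)/(-2 + 14*(4/29)))) = 984/(((-6 + 4*(-1 + 42)/29)/(-2 + 56/29))) = 984/(((-6 + (4/29)*41)/(-2/29))) = 984/((-29*(-6 + 164/29)/2)) = 984/((-29/2*(-10/29))) = 984/5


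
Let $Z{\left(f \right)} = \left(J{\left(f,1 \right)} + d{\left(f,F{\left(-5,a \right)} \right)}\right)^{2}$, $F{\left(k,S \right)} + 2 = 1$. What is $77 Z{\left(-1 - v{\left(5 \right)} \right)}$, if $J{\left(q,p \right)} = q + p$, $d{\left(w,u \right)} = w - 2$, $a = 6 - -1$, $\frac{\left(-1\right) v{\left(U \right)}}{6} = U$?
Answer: $250173$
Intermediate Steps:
$v{\left(U \right)} = - 6 U$
$a = 7$ ($a = 6 + 1 = 7$)
$F{\left(k,S \right)} = -1$ ($F{\left(k,S \right)} = -2 + 1 = -1$)
$d{\left(w,u \right)} = -2 + w$ ($d{\left(w,u \right)} = w - 2 = -2 + w$)
$J{\left(q,p \right)} = p + q$
$Z{\left(f \right)} = \left(-1 + 2 f\right)^{2}$ ($Z{\left(f \right)} = \left(\left(1 + f\right) + \left(-2 + f\right)\right)^{2} = \left(-1 + 2 f\right)^{2}$)
$77 Z{\left(-1 - v{\left(5 \right)} \right)} = 77 \left(-1 + 2 \left(-1 - \left(-6\right) 5\right)\right)^{2} = 77 \left(-1 + 2 \left(-1 - -30\right)\right)^{2} = 77 \left(-1 + 2 \left(-1 + 30\right)\right)^{2} = 77 \left(-1 + 2 \cdot 29\right)^{2} = 77 \left(-1 + 58\right)^{2} = 77 \cdot 57^{2} = 77 \cdot 3249 = 250173$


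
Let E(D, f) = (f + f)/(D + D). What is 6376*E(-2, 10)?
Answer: -31880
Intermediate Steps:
E(D, f) = f/D (E(D, f) = (2*f)/((2*D)) = (2*f)*(1/(2*D)) = f/D)
6376*E(-2, 10) = 6376*(10/(-2)) = 6376*(10*(-½)) = 6376*(-5) = -31880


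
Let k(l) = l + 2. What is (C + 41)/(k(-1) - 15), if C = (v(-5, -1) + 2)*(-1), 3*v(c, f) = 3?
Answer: -19/7 ≈ -2.7143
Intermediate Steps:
k(l) = 2 + l
v(c, f) = 1 (v(c, f) = (⅓)*3 = 1)
C = -3 (C = (1 + 2)*(-1) = 3*(-1) = -3)
(C + 41)/(k(-1) - 15) = (-3 + 41)/((2 - 1) - 15) = 38/(1 - 15) = 38/(-14) = -1/14*38 = -19/7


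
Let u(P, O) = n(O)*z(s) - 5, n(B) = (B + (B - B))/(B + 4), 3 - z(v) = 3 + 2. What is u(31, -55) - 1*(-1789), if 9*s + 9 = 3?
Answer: 90874/51 ≈ 1781.8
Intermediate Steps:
s = -2/3 (s = -1 + (1/9)*3 = -1 + 1/3 = -2/3 ≈ -0.66667)
z(v) = -2 (z(v) = 3 - (3 + 2) = 3 - 1*5 = 3 - 5 = -2)
n(B) = B/(4 + B) (n(B) = (B + 0)/(4 + B) = B/(4 + B))
u(P, O) = -5 - 2*O/(4 + O) (u(P, O) = (O/(4 + O))*(-2) - 5 = -2*O/(4 + O) - 5 = -5 - 2*O/(4 + O))
u(31, -55) - 1*(-1789) = (-20 - 7*(-55))/(4 - 55) - 1*(-1789) = (-20 + 385)/(-51) + 1789 = -1/51*365 + 1789 = -365/51 + 1789 = 90874/51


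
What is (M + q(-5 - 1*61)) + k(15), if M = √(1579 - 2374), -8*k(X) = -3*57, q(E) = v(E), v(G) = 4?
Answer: 203/8 + I*√795 ≈ 25.375 + 28.196*I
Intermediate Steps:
q(E) = 4
k(X) = 171/8 (k(X) = -(-3)*57/8 = -⅛*(-171) = 171/8)
M = I*√795 (M = √(-795) = I*√795 ≈ 28.196*I)
(M + q(-5 - 1*61)) + k(15) = (I*√795 + 4) + 171/8 = (4 + I*√795) + 171/8 = 203/8 + I*√795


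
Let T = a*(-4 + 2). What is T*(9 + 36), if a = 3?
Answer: -270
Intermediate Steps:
T = -6 (T = 3*(-4 + 2) = 3*(-2) = -6)
T*(9 + 36) = -6*(9 + 36) = -6*45 = -270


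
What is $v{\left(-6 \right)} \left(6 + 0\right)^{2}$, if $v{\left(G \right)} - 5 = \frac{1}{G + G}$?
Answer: $177$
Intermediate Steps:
$v{\left(G \right)} = 5 + \frac{1}{2 G}$ ($v{\left(G \right)} = 5 + \frac{1}{G + G} = 5 + \frac{1}{2 G}$)
$v{\left(-6 \right)} \left(6 + 0\right)^{2} = \left(5 + \frac{1}{2 \left(-6\right)}\right) \left(6 + 0\right)^{2} = \left(5 + \frac{1}{2} \left(- \frac{1}{6}\right)\right) 6^{2} = \left(5 - \frac{1}{12}\right) 36 = \frac{59}{12} \cdot 36 = 177$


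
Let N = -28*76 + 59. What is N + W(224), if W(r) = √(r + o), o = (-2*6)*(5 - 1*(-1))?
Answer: -2069 + 2*√38 ≈ -2056.7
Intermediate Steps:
o = -72 (o = -12*(5 + 1) = -12*6 = -72)
N = -2069 (N = -2128 + 59 = -2069)
W(r) = √(-72 + r) (W(r) = √(r - 72) = √(-72 + r))
N + W(224) = -2069 + √(-72 + 224) = -2069 + √152 = -2069 + 2*√38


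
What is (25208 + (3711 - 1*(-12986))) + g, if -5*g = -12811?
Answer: 222336/5 ≈ 44467.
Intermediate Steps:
g = 12811/5 (g = -⅕*(-12811) = 12811/5 ≈ 2562.2)
(25208 + (3711 - 1*(-12986))) + g = (25208 + (3711 - 1*(-12986))) + 12811/5 = (25208 + (3711 + 12986)) + 12811/5 = (25208 + 16697) + 12811/5 = 41905 + 12811/5 = 222336/5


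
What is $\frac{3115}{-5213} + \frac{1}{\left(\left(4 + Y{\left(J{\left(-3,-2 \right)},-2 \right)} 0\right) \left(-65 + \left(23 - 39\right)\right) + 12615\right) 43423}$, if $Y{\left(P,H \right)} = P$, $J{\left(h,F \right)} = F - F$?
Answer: $- \frac{1662513164482}{2782241140809} \approx -0.59754$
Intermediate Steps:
$J{\left(h,F \right)} = 0$
$\frac{3115}{-5213} + \frac{1}{\left(\left(4 + Y{\left(J{\left(-3,-2 \right)},-2 \right)} 0\right) \left(-65 + \left(23 - 39\right)\right) + 12615\right) 43423} = \frac{3115}{-5213} + \frac{1}{\left(\left(4 + 0 \cdot 0\right) \left(-65 + \left(23 - 39\right)\right) + 12615\right) 43423} = 3115 \left(- \frac{1}{5213}\right) + \frac{1}{\left(4 + 0\right) \left(-65 - 16\right) + 12615} \cdot \frac{1}{43423} = - \frac{3115}{5213} + \frac{1}{4 \left(-81\right) + 12615} \cdot \frac{1}{43423} = - \frac{3115}{5213} + \frac{1}{-324 + 12615} \cdot \frac{1}{43423} = - \frac{3115}{5213} + \frac{1}{12291} \cdot \frac{1}{43423} = - \frac{3115}{5213} + \frac{1}{533712093} = - \frac{1662513164482}{2782241140809}$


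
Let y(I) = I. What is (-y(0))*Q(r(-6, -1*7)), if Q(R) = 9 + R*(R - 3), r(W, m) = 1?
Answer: 0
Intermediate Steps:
Q(R) = 9 + R*(-3 + R)
(-y(0))*Q(r(-6, -1*7)) = (-1*0)*(9 + 1**2 - 3*1) = 0*(9 + 1 - 3) = 0*7 = 0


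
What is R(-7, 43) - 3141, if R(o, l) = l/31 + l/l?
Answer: -97297/31 ≈ -3138.6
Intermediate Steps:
R(o, l) = 1 + l/31 (R(o, l) = l*(1/31) + 1 = l/31 + 1 = 1 + l/31)
R(-7, 43) - 3141 = (1 + (1/31)*43) - 3141 = (1 + 43/31) - 3141 = 74/31 - 3141 = -97297/31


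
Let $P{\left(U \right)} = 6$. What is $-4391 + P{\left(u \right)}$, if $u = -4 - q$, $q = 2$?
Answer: $-4385$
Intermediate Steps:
$u = -6$ ($u = -4 - 2 = -6$)
$-4391 + P{\left(u \right)} = -4391 + 6 = -4385$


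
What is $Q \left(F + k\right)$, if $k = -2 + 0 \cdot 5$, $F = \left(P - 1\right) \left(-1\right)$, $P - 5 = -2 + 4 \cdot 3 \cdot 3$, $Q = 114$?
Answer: $-4560$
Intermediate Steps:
$P = 39$ ($P = 5 - \left(2 - 4 \cdot 3 \cdot 3\right) = 5 + \left(-2 + 4 \cdot 9\right) = 5 + \left(-2 + 36\right) = 5 + 34 = 39$)
$F = -38$ ($F = \left(39 - 1\right) \left(-1\right) = 38 \left(-1\right) = -38$)
$k = -2$ ($k = -2 + 0 = -2$)
$Q \left(F + k\right) = 114 \left(-38 - 2\right) = 114 \left(-40\right) = -4560$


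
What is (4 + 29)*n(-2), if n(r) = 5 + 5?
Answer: 330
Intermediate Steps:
n(r) = 10
(4 + 29)*n(-2) = (4 + 29)*10 = 33*10 = 330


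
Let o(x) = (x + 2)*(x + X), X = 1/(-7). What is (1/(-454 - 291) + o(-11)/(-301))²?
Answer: 275726859409/2464005181225 ≈ 0.11190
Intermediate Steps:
X = -⅐ ≈ -0.14286
o(x) = (2 + x)*(-⅐ + x) (o(x) = (x + 2)*(x - ⅐) = (2 + x)*(-⅐ + x))
(1/(-454 - 291) + o(-11)/(-301))² = (1/(-454 - 291) + (-2/7 + (-11)² + (13/7)*(-11))/(-301))² = (1/(-745) + (-2/7 + 121 - 143/7)*(-1/301))² = (-1/745 + (702/7)*(-1/301))² = (-1/745 - 702/2107)² = (-525097/1569715)² = 275726859409/2464005181225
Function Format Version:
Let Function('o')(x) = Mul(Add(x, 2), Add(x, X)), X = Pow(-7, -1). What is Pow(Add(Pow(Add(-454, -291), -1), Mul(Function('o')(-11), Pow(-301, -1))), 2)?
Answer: Rational(275726859409, 2464005181225) ≈ 0.11190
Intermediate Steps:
X = Rational(-1, 7) ≈ -0.14286
Function('o')(x) = Mul(Add(2, x), Add(Rational(-1, 7), x)) (Function('o')(x) = Mul(Add(x, 2), Add(x, Rational(-1, 7))) = Mul(Add(2, x), Add(Rational(-1, 7), x)))
Pow(Add(Pow(Add(-454, -291), -1), Mul(Function('o')(-11), Pow(-301, -1))), 2) = Pow(Add(Pow(Add(-454, -291), -1), Mul(Add(Rational(-2, 7), Pow(-11, 2), Mul(Rational(13, 7), -11)), Pow(-301, -1))), 2) = Pow(Add(Pow(-745, -1), Mul(Add(Rational(-2, 7), 121, Rational(-143, 7)), Rational(-1, 301))), 2) = Pow(Add(Rational(-1, 745), Mul(Rational(702, 7), Rational(-1, 301))), 2) = Pow(Add(Rational(-1, 745), Rational(-702, 2107)), 2) = Pow(Rational(-525097, 1569715), 2) = Rational(275726859409, 2464005181225)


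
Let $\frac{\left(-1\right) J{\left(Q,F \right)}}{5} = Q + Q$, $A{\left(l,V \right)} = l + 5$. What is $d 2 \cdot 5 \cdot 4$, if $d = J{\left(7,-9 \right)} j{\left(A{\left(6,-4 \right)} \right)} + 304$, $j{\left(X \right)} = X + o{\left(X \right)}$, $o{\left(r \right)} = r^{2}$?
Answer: $-357440$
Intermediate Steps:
$A{\left(l,V \right)} = 5 + l$
$j{\left(X \right)} = X + X^{2}$
$J{\left(Q,F \right)} = - 10 Q$ ($J{\left(Q,F \right)} = - 5 \left(Q + Q\right) = - 5 \cdot 2 Q = - 10 Q$)
$d = -8936$ ($d = \left(-10\right) 7 \left(5 + 6\right) \left(1 + \left(5 + 6\right)\right) + 304 = - 70 \cdot 11 \left(1 + 11\right) + 304 = - 70 \cdot 11 \cdot 12 + 304 = \left(-70\right) 132 + 304 = -9240 + 304 = -8936$)
$d 2 \cdot 5 \cdot 4 = - 8936 \cdot 2 \cdot 5 \cdot 4 = - 8936 \cdot 10 \cdot 4 = \left(-8936\right) 40 = -357440$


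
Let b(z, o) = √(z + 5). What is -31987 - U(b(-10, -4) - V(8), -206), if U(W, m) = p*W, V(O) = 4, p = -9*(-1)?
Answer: -31951 - 9*I*√5 ≈ -31951.0 - 20.125*I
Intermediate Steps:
b(z, o) = √(5 + z)
p = 9
U(W, m) = 9*W
-31987 - U(b(-10, -4) - V(8), -206) = -31987 - 9*(√(5 - 10) - 1*4) = -31987 - 9*(√(-5) - 4) = -31987 - 9*(I*√5 - 4) = -31987 - 9*(-4 + I*√5) = -31987 - (-36 + 9*I*√5) = -31987 + (36 - 9*I*√5) = -31951 - 9*I*√5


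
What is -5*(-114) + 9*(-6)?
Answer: 516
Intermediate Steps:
-5*(-114) + 9*(-6) = 570 - 54 = 516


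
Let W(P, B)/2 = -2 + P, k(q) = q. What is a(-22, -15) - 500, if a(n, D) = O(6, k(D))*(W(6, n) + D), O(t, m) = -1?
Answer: -493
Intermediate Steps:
W(P, B) = -4 + 2*P (W(P, B) = 2*(-2 + P) = -4 + 2*P)
a(n, D) = -8 - D (a(n, D) = -((-4 + 2*6) + D) = -((-4 + 12) + D) = -(8 + D) = -8 - D)
a(-22, -15) - 500 = (-8 - 1*(-15)) - 500 = (-8 + 15) - 500 = 7 - 500 = -493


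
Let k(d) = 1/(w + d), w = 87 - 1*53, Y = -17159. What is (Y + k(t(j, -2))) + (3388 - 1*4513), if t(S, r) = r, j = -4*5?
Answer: -585087/32 ≈ -18284.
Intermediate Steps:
j = -20
w = 34 (w = 87 - 53 = 34)
k(d) = 1/(34 + d)
(Y + k(t(j, -2))) + (3388 - 1*4513) = (-17159 + 1/(34 - 2)) + (3388 - 1*4513) = (-17159 + 1/32) + (3388 - 4513) = (-17159 + 1/32) - 1125 = -549087/32 - 1125 = -585087/32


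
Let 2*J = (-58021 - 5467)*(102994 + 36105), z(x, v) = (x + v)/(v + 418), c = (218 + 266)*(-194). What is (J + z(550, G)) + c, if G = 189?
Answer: -2680301098325/607 ≈ -4.4157e+9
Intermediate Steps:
c = -93896 (c = 484*(-194) = -93896)
z(x, v) = (v + x)/(418 + v)
J = -4415558656 (J = ((-58021 - 5467)*(102994 + 36105))/2 = (-63488*139099)/2 = (1/2)*(-8831117312) = -4415558656)
(J + z(550, G)) + c = (-4415558656 + (189 + 550)/(418 + 189)) - 93896 = (-4415558656 + 739/607) - 93896 = -2680244103453/607 - 93896 = -2680301098325/607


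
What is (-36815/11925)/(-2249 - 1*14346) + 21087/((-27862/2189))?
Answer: -1826947851307319/1102752187650 ≈ -1656.7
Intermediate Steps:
(-36815/11925)/(-2249 - 1*14346) + 21087/((-27862/2189)) = (-36815*1/11925)/(-2249 - 14346) + 21087/((-27862*1/2189)) = -7363/2385/(-16595) + 21087/(-27862/2189) = -7363/2385*(-1/16595) + 21087*(-2189/27862) = 7363/39579075 - 46159443/27862 = -1826947851307319/1102752187650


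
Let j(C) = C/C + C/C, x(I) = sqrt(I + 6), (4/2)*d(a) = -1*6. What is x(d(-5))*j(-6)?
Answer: 2*sqrt(3) ≈ 3.4641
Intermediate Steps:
d(a) = -3 (d(a) = (-1*6)/2 = (1/2)*(-6) = -3)
x(I) = sqrt(6 + I)
j(C) = 2 (j(C) = 1 + 1 = 2)
x(d(-5))*j(-6) = sqrt(6 - 3)*2 = sqrt(3)*2 = 2*sqrt(3)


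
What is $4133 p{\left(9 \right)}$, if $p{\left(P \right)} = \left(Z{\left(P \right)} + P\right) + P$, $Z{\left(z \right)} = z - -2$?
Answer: $119857$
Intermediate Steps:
$Z{\left(z \right)} = 2 + z$ ($Z{\left(z \right)} = z + 2 = 2 + z$)
$p{\left(P \right)} = 2 + 3 P$ ($p{\left(P \right)} = \left(\left(2 + P\right) + P\right) + P = \left(2 + 2 P\right) + P = 2 + 3 P$)
$4133 p{\left(9 \right)} = 4133 \left(2 + 3 \cdot 9\right) = 4133 \left(2 + 27\right) = 4133 \cdot 29 = 119857$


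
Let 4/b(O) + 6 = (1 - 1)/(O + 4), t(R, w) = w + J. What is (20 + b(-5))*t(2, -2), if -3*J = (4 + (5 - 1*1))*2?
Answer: -1276/9 ≈ -141.78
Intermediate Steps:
J = -16/3 (J = -(4 + (5 - 1*1))*2/3 = -(4 + (5 - 1))*2/3 = -(4 + 4)*2/3 = -8*2/3 = -⅓*16 = -16/3 ≈ -5.3333)
t(R, w) = -16/3 + w (t(R, w) = w - 16/3 = -16/3 + w)
b(O) = -⅔ (b(O) = 4/(-6 + (1 - 1)/(O + 4)) = 4/(-6 + 0/(4 + O)) = 4/(-6 + 0) = 4/(-6) = 4*(-⅙) = -⅔)
(20 + b(-5))*t(2, -2) = (20 - ⅔)*(-16/3 - 2) = (58/3)*(-22/3) = -1276/9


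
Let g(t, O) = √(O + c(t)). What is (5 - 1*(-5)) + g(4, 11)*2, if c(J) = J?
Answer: 10 + 2*√15 ≈ 17.746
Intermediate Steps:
g(t, O) = √(O + t)
(5 - 1*(-5)) + g(4, 11)*2 = (5 - 1*(-5)) + √(11 + 4)*2 = (5 + 5) + √15*2 = 10 + 2*√15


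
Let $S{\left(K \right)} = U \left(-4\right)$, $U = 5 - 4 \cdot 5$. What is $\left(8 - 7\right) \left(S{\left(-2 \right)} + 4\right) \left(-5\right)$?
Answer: $-320$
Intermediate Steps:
$U = -15$ ($U = 5 - 20 = -15$)
$S{\left(K \right)} = 60$ ($S{\left(K \right)} = \left(-15\right) \left(-4\right) = 60$)
$\left(8 - 7\right) \left(S{\left(-2 \right)} + 4\right) \left(-5\right) = \left(8 - 7\right) \left(60 + 4\right) \left(-5\right) = 1 \cdot 64 \left(-5\right) = 1 \left(-320\right) = -320$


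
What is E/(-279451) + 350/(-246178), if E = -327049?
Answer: 40207230436/34397344139 ≈ 1.1689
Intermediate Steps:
E/(-279451) + 350/(-246178) = -327049/(-279451) + 350/(-246178) = -327049*(-1/279451) + 350*(-1/246178) = 327049/279451 - 175/123089 = 40207230436/34397344139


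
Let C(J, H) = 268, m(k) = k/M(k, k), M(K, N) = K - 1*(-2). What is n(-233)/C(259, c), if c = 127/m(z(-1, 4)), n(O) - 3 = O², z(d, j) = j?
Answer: 13573/67 ≈ 202.58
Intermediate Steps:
M(K, N) = 2 + K (M(K, N) = K + 2 = 2 + K)
n(O) = 3 + O²
m(k) = k/(2 + k)
c = 381/2 (c = 127/((4/(2 + 4))) = 127/((4/6)) = 127/((4*(⅙))) = 127/(⅔) = 127*(3/2) = 381/2 ≈ 190.50)
n(-233)/C(259, c) = (3 + (-233)²)/268 = (3 + 54289)*(1/268) = 54292*(1/268) = 13573/67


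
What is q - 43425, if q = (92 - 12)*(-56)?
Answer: -47905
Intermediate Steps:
q = -4480 (q = 80*(-56) = -4480)
q - 43425 = -4480 - 43425 = -47905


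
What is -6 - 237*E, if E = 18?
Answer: -4272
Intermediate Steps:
-6 - 237*E = -6 - 237*18 = -6 - 4266 = -4272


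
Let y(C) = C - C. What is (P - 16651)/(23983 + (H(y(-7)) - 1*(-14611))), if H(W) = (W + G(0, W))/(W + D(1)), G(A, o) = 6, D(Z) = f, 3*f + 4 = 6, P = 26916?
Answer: 10265/38603 ≈ 0.26591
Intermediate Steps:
f = ⅔ (f = -4/3 + (⅓)*6 = -4/3 + 2 = ⅔ ≈ 0.66667)
D(Z) = ⅔
y(C) = 0
H(W) = (6 + W)/(⅔ + W) (H(W) = (W + 6)/(W + ⅔) = (6 + W)/(⅔ + W))
(P - 16651)/(23983 + (H(y(-7)) - 1*(-14611))) = (26916 - 16651)/(23983 + (3*(6 + 0)/(2 + 3*0) - 1*(-14611))) = 10265/(23983 + (3*6/(2 + 0) + 14611)) = 10265/(23983 + (3*6/2 + 14611)) = 10265/(23983 + (3*(½)*6 + 14611)) = 10265/(23983 + (9 + 14611)) = 10265/(23983 + 14620) = 10265/38603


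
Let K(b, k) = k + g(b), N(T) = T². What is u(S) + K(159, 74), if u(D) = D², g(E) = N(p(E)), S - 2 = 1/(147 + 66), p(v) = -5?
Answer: 4673860/45369 ≈ 103.02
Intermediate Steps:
S = 427/213 (S = 2 + 1/(147 + 66) = 2 + 1/213 = 427/213 ≈ 2.0047)
g(E) = 25 (g(E) = (-5)² = 25)
K(b, k) = 25 + k (K(b, k) = k + 25 = 25 + k)
u(S) + K(159, 74) = (427/213)² + (25 + 74) = 182329/45369 + 99 = 4673860/45369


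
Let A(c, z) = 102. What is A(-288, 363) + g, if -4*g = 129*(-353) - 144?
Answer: 46089/4 ≈ 11522.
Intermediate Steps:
g = 45681/4 (g = -(129*(-353) - 144)/4 = -(-45537 - 144)/4 = -1/4*(-45681) = 45681/4 ≈ 11420.)
A(-288, 363) + g = 102 + 45681/4 = 46089/4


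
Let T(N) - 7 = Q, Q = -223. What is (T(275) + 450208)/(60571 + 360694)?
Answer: 449992/421265 ≈ 1.0682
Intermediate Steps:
T(N) = -216 (T(N) = 7 - 223 = -216)
(T(275) + 450208)/(60571 + 360694) = (-216 + 450208)/(60571 + 360694) = 449992/421265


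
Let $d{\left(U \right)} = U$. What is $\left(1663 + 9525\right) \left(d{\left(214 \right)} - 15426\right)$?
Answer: $-170191856$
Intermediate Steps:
$\left(1663 + 9525\right) \left(d{\left(214 \right)} - 15426\right) = \left(1663 + 9525\right) \left(214 - 15426\right) = 11188 \left(214 + \left(-24187 + 8761\right)\right) = 11188 \left(214 - 15426\right) = 11188 \left(-15212\right) = -170191856$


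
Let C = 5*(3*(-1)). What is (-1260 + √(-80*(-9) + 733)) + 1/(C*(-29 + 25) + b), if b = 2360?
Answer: -3049199/2420 + √1453 ≈ -1221.9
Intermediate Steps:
C = -15 (C = 5*(-3) = -15)
(-1260 + √(-80*(-9) + 733)) + 1/(C*(-29 + 25) + b) = (-1260 + √(-80*(-9) + 733)) + 1/(-15*(-29 + 25) + 2360) = (-1260 + √(720 + 733)) + 1/(-15*(-4) + 2360) = (-1260 + √1453) + 1/(60 + 2360) = (-1260 + √1453) + 1/2420 = -3049199/2420 + √1453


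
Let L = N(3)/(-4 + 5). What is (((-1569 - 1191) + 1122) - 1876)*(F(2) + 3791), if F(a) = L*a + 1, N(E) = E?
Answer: -13346172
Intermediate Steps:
L = 3 (L = 3/(-4 + 5) = 3/1 = 3*1 = 3)
F(a) = 1 + 3*a (F(a) = 3*a + 1 = 1 + 3*a)
(((-1569 - 1191) + 1122) - 1876)*(F(2) + 3791) = (((-1569 - 1191) + 1122) - 1876)*((1 + 3*2) + 3791) = ((-2760 + 1122) - 1876)*((1 + 6) + 3791) = (-1638 - 1876)*(7 + 3791) = -3514*3798 = -13346172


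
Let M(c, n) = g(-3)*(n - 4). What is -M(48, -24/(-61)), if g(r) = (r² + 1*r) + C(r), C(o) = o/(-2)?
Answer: 1650/61 ≈ 27.049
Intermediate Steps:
C(o) = -o/2 (C(o) = o*(-½) = -o/2)
g(r) = r² + r/2 (g(r) = (r² + 1*r) - r/2 = (r² + r) - r/2 = (r + r²) - r/2 = r² + r/2)
M(c, n) = -30 + 15*n/2 (M(c, n) = (-3*(½ - 3))*(n - 4) = (-3*(-5/2))*(-4 + n) = 15*(-4 + n)/2 = -30 + 15*n/2)
-M(48, -24/(-61)) = -(-30 + 15*(-24/(-61))/2) = -(-30 + 15*(-24*(-1/61))/2) = -(-30 + (15/2)*(24/61)) = -(-30 + 180/61) = -1*(-1650/61) = 1650/61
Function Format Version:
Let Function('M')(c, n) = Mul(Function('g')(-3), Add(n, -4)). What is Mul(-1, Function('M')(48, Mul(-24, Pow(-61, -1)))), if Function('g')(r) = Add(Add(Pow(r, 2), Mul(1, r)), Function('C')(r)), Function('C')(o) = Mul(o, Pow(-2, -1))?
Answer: Rational(1650, 61) ≈ 27.049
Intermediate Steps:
Function('C')(o) = Mul(Rational(-1, 2), o) (Function('C')(o) = Mul(o, Rational(-1, 2)) = Mul(Rational(-1, 2), o))
Function('g')(r) = Add(Pow(r, 2), Mul(Rational(1, 2), r)) (Function('g')(r) = Add(Add(Pow(r, 2), Mul(1, r)), Mul(Rational(-1, 2), r)) = Add(Add(Pow(r, 2), r), Mul(Rational(-1, 2), r)) = Add(Add(r, Pow(r, 2)), Mul(Rational(-1, 2), r)) = Add(Pow(r, 2), Mul(Rational(1, 2), r)))
Function('M')(c, n) = Add(-30, Mul(Rational(15, 2), n)) (Function('M')(c, n) = Mul(Mul(-3, Add(Rational(1, 2), -3)), Add(n, -4)) = Mul(Mul(-3, Rational(-5, 2)), Add(-4, n)) = Mul(Rational(15, 2), Add(-4, n)) = Add(-30, Mul(Rational(15, 2), n)))
Mul(-1, Function('M')(48, Mul(-24, Pow(-61, -1)))) = Mul(-1, Add(-30, Mul(Rational(15, 2), Mul(-24, Pow(-61, -1))))) = Mul(-1, Add(-30, Mul(Rational(15, 2), Mul(-24, Rational(-1, 61))))) = Mul(-1, Add(-30, Mul(Rational(15, 2), Rational(24, 61)))) = Mul(-1, Add(-30, Rational(180, 61))) = Mul(-1, Rational(-1650, 61)) = Rational(1650, 61)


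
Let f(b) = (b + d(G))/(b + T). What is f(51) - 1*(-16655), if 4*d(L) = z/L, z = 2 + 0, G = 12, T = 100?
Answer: 60358945/3624 ≈ 16655.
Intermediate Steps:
z = 2
d(L) = 1/(2*L) (d(L) = (2/L)/4 = 1/(2*L))
f(b) = (1/24 + b)/(100 + b) (f(b) = (b + (½)/12)/(b + 100) = (b + (½)*(1/12))/(100 + b) = (b + 1/24)/(100 + b) = (1/24 + b)/(100 + b))
f(51) - 1*(-16655) = (1/24 + 51)/(100 + 51) - 1*(-16655) = (1225/24)/151 + 16655 = (1/151)*(1225/24) + 16655 = 1225/3624 + 16655 = 60358945/3624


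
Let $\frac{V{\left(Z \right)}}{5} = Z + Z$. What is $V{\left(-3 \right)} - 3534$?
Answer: $-3564$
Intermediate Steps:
$V{\left(Z \right)} = 10 Z$ ($V{\left(Z \right)} = 5 \left(Z + Z\right) = 5 \cdot 2 Z = 10 Z$)
$V{\left(-3 \right)} - 3534 = 10 \left(-3\right) - 3534 = -30 - 3534 = -3564$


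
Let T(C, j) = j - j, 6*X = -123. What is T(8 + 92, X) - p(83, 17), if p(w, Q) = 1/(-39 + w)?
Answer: -1/44 ≈ -0.022727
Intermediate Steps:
X = -41/2 (X = (1/6)*(-123) = -41/2 ≈ -20.500)
T(C, j) = 0
T(8 + 92, X) - p(83, 17) = 0 - 1/(-39 + 83) = 0 - 1/44 = -1/44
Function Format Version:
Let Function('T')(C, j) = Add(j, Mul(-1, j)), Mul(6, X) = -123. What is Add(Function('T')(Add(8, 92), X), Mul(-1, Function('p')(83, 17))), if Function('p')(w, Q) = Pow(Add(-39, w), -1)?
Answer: Rational(-1, 44) ≈ -0.022727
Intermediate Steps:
X = Rational(-41, 2) (X = Mul(Rational(1, 6), -123) = Rational(-41, 2) ≈ -20.500)
Function('T')(C, j) = 0
Add(Function('T')(Add(8, 92), X), Mul(-1, Function('p')(83, 17))) = Add(0, Mul(-1, Pow(Add(-39, 83), -1))) = Add(0, Mul(-1, Pow(44, -1))) = Add(0, Mul(-1, Rational(1, 44))) = Add(0, Rational(-1, 44)) = Rational(-1, 44)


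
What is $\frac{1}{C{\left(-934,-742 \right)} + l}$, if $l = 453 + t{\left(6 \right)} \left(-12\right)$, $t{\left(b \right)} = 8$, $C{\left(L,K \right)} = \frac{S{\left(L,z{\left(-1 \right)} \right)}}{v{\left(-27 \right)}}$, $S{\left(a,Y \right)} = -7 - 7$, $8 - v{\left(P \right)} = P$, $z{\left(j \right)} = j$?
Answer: $\frac{5}{1783} \approx 0.0028043$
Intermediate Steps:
$v{\left(P \right)} = 8 - P$
$S{\left(a,Y \right)} = -14$ ($S{\left(a,Y \right)} = -7 - 7 = -14$)
$C{\left(L,K \right)} = - \frac{2}{5}$ ($C{\left(L,K \right)} = - \frac{14}{8 - -27} = - \frac{14}{8 + 27} = - \frac{14}{35} = \left(-14\right) \frac{1}{35} = - \frac{2}{5}$)
$l = 357$ ($l = 453 + 8 \left(-12\right) = 453 - 96 = 357$)
$\frac{1}{C{\left(-934,-742 \right)} + l} = \frac{1}{- \frac{2}{5} + 357} = \frac{1}{\frac{1783}{5}} = \frac{5}{1783}$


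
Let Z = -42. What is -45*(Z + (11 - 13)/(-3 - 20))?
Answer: 43380/23 ≈ 1886.1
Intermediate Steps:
-45*(Z + (11 - 13)/(-3 - 20)) = -45*(-42 + (11 - 13)/(-3 - 20)) = -45*(-42 - 2/(-23)) = -45*(-42 - 2*(-1/23)) = -45*(-42 + 2/23) = -45*(-964/23) = 43380/23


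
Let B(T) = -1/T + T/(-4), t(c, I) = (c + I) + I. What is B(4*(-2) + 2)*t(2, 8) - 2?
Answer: 28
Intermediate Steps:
t(c, I) = c + 2*I (t(c, I) = (I + c) + I = c + 2*I)
B(T) = -1/T - T/4 (B(T) = -1/T + T*(-¼) = -1/T - T/4)
B(4*(-2) + 2)*t(2, 8) - 2 = (-1/(4*(-2) + 2) - (4*(-2) + 2)/4)*(2 + 2*8) - 2 = (-1/(-8 + 2) - (-8 + 2)/4)*(2 + 16) - 2 = (-1/(-6) - ¼*(-6))*18 - 2 = (-1*(-⅙) + 3/2)*18 - 2 = (⅙ + 3/2)*18 - 2 = (5/3)*18 - 2 = 30 - 2 = 28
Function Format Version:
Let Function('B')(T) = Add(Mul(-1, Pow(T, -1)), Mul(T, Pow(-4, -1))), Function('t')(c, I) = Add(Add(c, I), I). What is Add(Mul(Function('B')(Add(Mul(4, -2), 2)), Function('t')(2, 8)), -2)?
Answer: 28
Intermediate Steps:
Function('t')(c, I) = Add(c, Mul(2, I)) (Function('t')(c, I) = Add(Add(I, c), I) = Add(c, Mul(2, I)))
Function('B')(T) = Add(Mul(-1, Pow(T, -1)), Mul(Rational(-1, 4), T)) (Function('B')(T) = Add(Mul(-1, Pow(T, -1)), Mul(T, Rational(-1, 4))) = Add(Mul(-1, Pow(T, -1)), Mul(Rational(-1, 4), T)))
Add(Mul(Function('B')(Add(Mul(4, -2), 2)), Function('t')(2, 8)), -2) = Add(Mul(Add(Mul(-1, Pow(Add(Mul(4, -2), 2), -1)), Mul(Rational(-1, 4), Add(Mul(4, -2), 2))), Add(2, Mul(2, 8))), -2) = Add(Mul(Add(Mul(-1, Pow(Add(-8, 2), -1)), Mul(Rational(-1, 4), Add(-8, 2))), Add(2, 16)), -2) = Add(Mul(Add(Mul(-1, Pow(-6, -1)), Mul(Rational(-1, 4), -6)), 18), -2) = Add(Mul(Add(Mul(-1, Rational(-1, 6)), Rational(3, 2)), 18), -2) = Add(Mul(Add(Rational(1, 6), Rational(3, 2)), 18), -2) = Add(Mul(Rational(5, 3), 18), -2) = Add(30, -2) = 28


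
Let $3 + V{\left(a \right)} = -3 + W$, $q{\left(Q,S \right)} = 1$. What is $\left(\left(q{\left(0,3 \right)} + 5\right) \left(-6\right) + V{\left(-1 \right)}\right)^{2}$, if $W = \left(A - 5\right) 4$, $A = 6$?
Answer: $1444$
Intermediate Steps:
$W = 4$ ($W = \left(6 - 5\right) 4 = 1 \cdot 4 = 4$)
$V{\left(a \right)} = -2$ ($V{\left(a \right)} = -3 + \left(-3 + 4\right) = -3 + 1 = -2$)
$\left(\left(q{\left(0,3 \right)} + 5\right) \left(-6\right) + V{\left(-1 \right)}\right)^{2} = \left(\left(1 + 5\right) \left(-6\right) - 2\right)^{2} = \left(6 \left(-6\right) - 2\right)^{2} = \left(-36 - 2\right)^{2} = \left(-38\right)^{2} = 1444$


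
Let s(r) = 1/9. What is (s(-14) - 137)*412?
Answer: -507584/9 ≈ -56398.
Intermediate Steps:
s(r) = ⅑
(s(-14) - 137)*412 = (⅑ - 137)*412 = -1232/9*412 = -507584/9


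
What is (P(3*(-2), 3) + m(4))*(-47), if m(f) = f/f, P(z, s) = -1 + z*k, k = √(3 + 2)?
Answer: 282*√5 ≈ 630.57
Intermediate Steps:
k = √5 ≈ 2.2361
P(z, s) = -1 + z*√5
m(f) = 1
(P(3*(-2), 3) + m(4))*(-47) = ((-1 + (3*(-2))*√5) + 1)*(-47) = ((-1 - 6*√5) + 1)*(-47) = -6*√5*(-47) = 282*√5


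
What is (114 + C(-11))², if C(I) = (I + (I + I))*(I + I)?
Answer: 705600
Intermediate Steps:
C(I) = 6*I² (C(I) = (I + 2*I)*(2*I) = (3*I)*(2*I) = 6*I²)
(114 + C(-11))² = (114 + 6*(-11)²)² = (114 + 6*121)² = (114 + 726)² = 840² = 705600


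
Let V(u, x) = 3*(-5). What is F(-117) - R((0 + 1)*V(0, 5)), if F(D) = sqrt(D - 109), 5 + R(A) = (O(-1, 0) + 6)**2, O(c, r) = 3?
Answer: -76 + I*sqrt(226) ≈ -76.0 + 15.033*I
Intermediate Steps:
V(u, x) = -15
R(A) = 76 (R(A) = -5 + (3 + 6)**2 = -5 + 9**2 = -5 + 81 = 76)
F(D) = sqrt(-109 + D)
F(-117) - R((0 + 1)*V(0, 5)) = sqrt(-109 - 117) - 1*76 = sqrt(-226) - 76 = I*sqrt(226) - 76 = -76 + I*sqrt(226)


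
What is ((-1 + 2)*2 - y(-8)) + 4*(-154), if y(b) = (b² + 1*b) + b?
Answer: -662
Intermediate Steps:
y(b) = b² + 2*b (y(b) = (b² + b) + b = (b + b²) + b = b² + 2*b)
((-1 + 2)*2 - y(-8)) + 4*(-154) = ((-1 + 2)*2 - (-8)*(2 - 8)) + 4*(-154) = (1*2 - (-8)*(-6)) - 616 = (2 - 1*48) - 616 = (2 - 48) - 616 = -46 - 616 = -662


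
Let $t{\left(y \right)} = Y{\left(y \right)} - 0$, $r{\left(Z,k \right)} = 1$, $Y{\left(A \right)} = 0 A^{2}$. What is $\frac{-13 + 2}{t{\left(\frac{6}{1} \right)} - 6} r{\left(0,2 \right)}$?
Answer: $\frac{11}{6} \approx 1.8333$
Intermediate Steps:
$Y{\left(A \right)} = 0$
$t{\left(y \right)} = 0$ ($t{\left(y \right)} = 0 - 0 = 0 + 0 = 0$)
$\frac{-13 + 2}{t{\left(\frac{6}{1} \right)} - 6} r{\left(0,2 \right)} = \frac{-13 + 2}{0 - 6} \cdot 1 = - \frac{11}{-6} \cdot 1 = \left(-11\right) \left(- \frac{1}{6}\right) 1 = \frac{11}{6} \cdot 1 = \frac{11}{6}$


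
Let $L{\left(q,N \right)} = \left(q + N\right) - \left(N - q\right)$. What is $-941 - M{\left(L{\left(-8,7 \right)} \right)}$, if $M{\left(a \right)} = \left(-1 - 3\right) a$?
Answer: $-1005$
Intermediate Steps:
$L{\left(q,N \right)} = 2 q$ ($L{\left(q,N \right)} = \left(N + q\right) - \left(N - q\right) = 2 q$)
$M{\left(a \right)} = - 4 a$
$-941 - M{\left(L{\left(-8,7 \right)} \right)} = -941 - - 4 \cdot 2 \left(-8\right) = -941 - \left(-4\right) \left(-16\right) = -941 - 64 = -1005$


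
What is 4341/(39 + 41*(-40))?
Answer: -4341/1601 ≈ -2.7114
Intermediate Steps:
4341/(39 + 41*(-40)) = 4341/(39 - 1640) = 4341/(-1601) = 4341*(-1/1601) = -4341/1601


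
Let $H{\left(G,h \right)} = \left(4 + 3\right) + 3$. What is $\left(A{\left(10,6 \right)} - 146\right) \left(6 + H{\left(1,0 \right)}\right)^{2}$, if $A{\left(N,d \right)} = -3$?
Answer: $-38144$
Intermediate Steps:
$H{\left(G,h \right)} = 10$ ($H{\left(G,h \right)} = 7 + 3 = 10$)
$\left(A{\left(10,6 \right)} - 146\right) \left(6 + H{\left(1,0 \right)}\right)^{2} = \left(-3 - 146\right) \left(6 + 10\right)^{2} = - 149 \cdot 16^{2} = \left(-149\right) 256 = -38144$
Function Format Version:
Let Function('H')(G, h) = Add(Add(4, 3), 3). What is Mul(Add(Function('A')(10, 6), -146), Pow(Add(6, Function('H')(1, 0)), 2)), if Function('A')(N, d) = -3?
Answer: -38144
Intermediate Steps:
Function('H')(G, h) = 10 (Function('H')(G, h) = Add(7, 3) = 10)
Mul(Add(Function('A')(10, 6), -146), Pow(Add(6, Function('H')(1, 0)), 2)) = Mul(Add(-3, -146), Pow(Add(6, 10), 2)) = Mul(-149, Pow(16, 2)) = Mul(-149, 256) = -38144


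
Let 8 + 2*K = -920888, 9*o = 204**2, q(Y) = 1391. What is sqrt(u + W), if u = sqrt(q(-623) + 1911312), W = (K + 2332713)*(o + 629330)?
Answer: sqrt(1186929885810 + sqrt(1912703)) ≈ 1.0895e+6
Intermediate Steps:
o = 4624 (o = (1/9)*204**2 = (1/9)*41616 = 4624)
K = -460448 (K = -4 + (1/2)*(-920888) = -4 - 460444 = -460448)
W = 1186929885810 (W = (-460448 + 2332713)*(4624 + 629330) = 1872265*633954 = 1186929885810)
u = sqrt(1912703) (u = sqrt(1391 + 1911312) = sqrt(1912703) ≈ 1383.0)
sqrt(u + W) = sqrt(sqrt(1912703) + 1186929885810) = sqrt(1186929885810 + sqrt(1912703))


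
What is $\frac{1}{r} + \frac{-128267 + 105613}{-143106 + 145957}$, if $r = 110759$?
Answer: $- \frac{2509131535}{315773909} \approx -7.946$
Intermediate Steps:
$\frac{1}{r} + \frac{-128267 + 105613}{-143106 + 145957} = \frac{1}{110759} + \frac{-128267 + 105613}{-143106 + 145957} = \frac{1}{110759} - \frac{22654}{2851} = - \frac{2509131535}{315773909}$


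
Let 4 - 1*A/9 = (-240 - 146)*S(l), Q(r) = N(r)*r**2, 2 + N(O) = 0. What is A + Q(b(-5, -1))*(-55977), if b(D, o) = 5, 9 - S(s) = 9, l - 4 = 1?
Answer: 2798886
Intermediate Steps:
l = 5 (l = 4 + 1 = 5)
N(O) = -2 (N(O) = -2 + 0 = -2)
S(s) = 0 (S(s) = 9 - 1*9 = 9 - 9 = 0)
Q(r) = -2*r**2
A = 36 (A = 36 - 9*(-240 - 146)*0 = 36 - (-3474)*0 = 36 - 9*0 = 36 + 0 = 36)
A + Q(b(-5, -1))*(-55977) = 36 - 2*5**2*(-55977) = 36 - 2*25*(-55977) = 36 - 50*(-55977) = 36 + 2798850 = 2798886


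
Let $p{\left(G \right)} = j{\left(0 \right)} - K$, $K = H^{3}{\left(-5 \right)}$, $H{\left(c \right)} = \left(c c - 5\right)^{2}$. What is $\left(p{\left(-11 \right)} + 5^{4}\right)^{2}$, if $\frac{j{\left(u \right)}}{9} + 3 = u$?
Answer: $4095923456357604$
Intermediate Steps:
$j{\left(u \right)} = -27 + 9 u$
$H{\left(c \right)} = \left(-5 + c^{2}\right)^{2}$ ($H{\left(c \right)} = \left(c^{2} - 5\right)^{2} = \left(-5 + c^{2}\right)^{2}$)
$K = 64000000$ ($K = \left(\left(-5 + \left(-5\right)^{2}\right)^{2}\right)^{3} = \left(\left(-5 + 25\right)^{2}\right)^{3} = \left(20^{2}\right)^{3} = 400^{3} = 64000000$)
$p{\left(G \right)} = -64000027$ ($p{\left(G \right)} = \left(-27 + 9 \cdot 0\right) - 64000000 = \left(-27 + 0\right) - 64000000 = -27 - 64000000 = -64000027$)
$\left(p{\left(-11 \right)} + 5^{4}\right)^{2} = \left(-64000027 + 5^{4}\right)^{2} = \left(-64000027 + 625\right)^{2} = \left(-63999402\right)^{2} = 4095923456357604$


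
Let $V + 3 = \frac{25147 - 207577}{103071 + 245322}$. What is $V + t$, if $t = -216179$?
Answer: $- \frac{25105492652}{116131} \approx -2.1618 \cdot 10^{5}$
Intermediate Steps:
$V = - \frac{409203}{116131}$ ($V = -3 + \frac{25147 - 207577}{103071 + 245322} = -3 - \frac{182430}{348393} = -3 - \frac{60810}{116131} = - \frac{409203}{116131} \approx -3.5236$)
$V + t = - \frac{409203}{116131} - 216179 = - \frac{25105492652}{116131}$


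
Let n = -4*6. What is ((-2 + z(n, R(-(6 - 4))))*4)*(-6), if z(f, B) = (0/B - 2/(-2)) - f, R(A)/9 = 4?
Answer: -552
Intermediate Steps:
R(A) = 36 (R(A) = 9*4 = 36)
n = -24
z(f, B) = 1 - f (z(f, B) = (0 - 2*(-1/2)) - f = (0 + 1) - f = 1 - f)
((-2 + z(n, R(-(6 - 4))))*4)*(-6) = ((-2 + (1 - 1*(-24)))*4)*(-6) = ((-2 + (1 + 24))*4)*(-6) = ((-2 + 25)*4)*(-6) = (23*4)*(-6) = 92*(-6) = -552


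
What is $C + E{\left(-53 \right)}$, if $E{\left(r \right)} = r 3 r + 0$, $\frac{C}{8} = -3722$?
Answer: $-21349$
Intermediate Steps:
$C = -29776$ ($C = 8 \left(-3722\right) = -29776$)
$E{\left(r \right)} = 3 r^{2}$ ($E{\left(r \right)} = 3 r^{2} + 0 = 3 r^{2}$)
$C + E{\left(-53 \right)} = -29776 + 3 \left(-53\right)^{2} = -29776 + 3 \cdot 2809 = -29776 + 8427 = -21349$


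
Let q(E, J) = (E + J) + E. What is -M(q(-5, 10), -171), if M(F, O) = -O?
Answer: -171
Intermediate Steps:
q(E, J) = J + 2*E
-M(q(-5, 10), -171) = -(-1)*(-171) = -1*171 = -171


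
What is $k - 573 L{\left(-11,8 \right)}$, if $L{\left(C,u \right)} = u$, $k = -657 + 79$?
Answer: $-5162$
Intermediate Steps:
$k = -578$
$k - 573 L{\left(-11,8 \right)} = -578 - 4584 = -5162$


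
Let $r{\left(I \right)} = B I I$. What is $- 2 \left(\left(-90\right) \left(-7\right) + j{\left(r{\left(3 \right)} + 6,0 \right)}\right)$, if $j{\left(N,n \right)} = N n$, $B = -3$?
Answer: $-1260$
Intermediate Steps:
$r{\left(I \right)} = - 3 I^{2}$ ($r{\left(I \right)} = - 3 I I = - 3 I^{2}$)
$- 2 \left(\left(-90\right) \left(-7\right) + j{\left(r{\left(3 \right)} + 6,0 \right)}\right) = - 2 \left(\left(-90\right) \left(-7\right) + \left(- 3 \cdot 3^{2} + 6\right) 0\right) = - 2 \left(630 + \left(\left(-3\right) 9 + 6\right) 0\right) = - 2 \left(630 + \left(-27 + 6\right) 0\right) = - 2 \left(630 - 0\right) = - 2 \left(630 + 0\right) = \left(-2\right) 630 = -1260$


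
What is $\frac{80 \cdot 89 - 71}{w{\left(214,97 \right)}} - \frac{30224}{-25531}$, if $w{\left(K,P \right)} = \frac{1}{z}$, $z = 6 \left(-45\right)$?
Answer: $- \frac{48591334906}{25531} \approx -1.9032 \cdot 10^{6}$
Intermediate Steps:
$z = -270$
$w{\left(K,P \right)} = - \frac{1}{270}$ ($w{\left(K,P \right)} = \frac{1}{-270} = - \frac{1}{270}$)
$\frac{80 \cdot 89 - 71}{w{\left(214,97 \right)}} - \frac{30224}{-25531} = \frac{80 \cdot 89 - 71}{- \frac{1}{270}} - \frac{30224}{-25531} = \left(7120 - 71\right) \left(-270\right) - - \frac{30224}{25531} = 7049 \left(-270\right) + \frac{30224}{25531} = -1903230 + \frac{30224}{25531} = - \frac{48591334906}{25531}$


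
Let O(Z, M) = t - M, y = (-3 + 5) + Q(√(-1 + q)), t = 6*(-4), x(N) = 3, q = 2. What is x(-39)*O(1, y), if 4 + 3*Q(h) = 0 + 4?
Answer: -78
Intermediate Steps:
Q(h) = 0 (Q(h) = -4/3 + (0 + 4)/3 = -4/3 + (⅓)*4 = -4/3 + 4/3 = 0)
t = -24
y = 2 (y = (-3 + 5) + 0 = 2 + 0 = 2)
O(Z, M) = -24 - M
x(-39)*O(1, y) = 3*(-24 - 1*2) = 3*(-24 - 2) = 3*(-26) = -78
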